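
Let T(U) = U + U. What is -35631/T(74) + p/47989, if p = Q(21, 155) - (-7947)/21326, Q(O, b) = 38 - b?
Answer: -492778533231/2046826828 ≈ -240.75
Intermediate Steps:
T(U) = 2*U
p = -2487195/21326 (p = (38 - 1*155) - (-7947)/21326 = (38 - 155) - (-7947)/21326 = -117 - 1*(-7947/21326) = -117 + 7947/21326 = -2487195/21326 ≈ -116.63)
-35631/T(74) + p/47989 = -35631/(2*74) - 2487195/21326/47989 = -35631/148 - 2487195/21326*1/47989 = -35631*1/148 - 2487195/1023413414 = -963/4 - 2487195/1023413414 = -492778533231/2046826828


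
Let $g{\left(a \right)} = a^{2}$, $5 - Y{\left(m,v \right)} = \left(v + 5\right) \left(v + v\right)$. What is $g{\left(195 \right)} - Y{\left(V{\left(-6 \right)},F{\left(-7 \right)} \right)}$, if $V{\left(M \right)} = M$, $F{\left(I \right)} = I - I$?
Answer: $38020$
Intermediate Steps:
$F{\left(I \right)} = 0$
$Y{\left(m,v \right)} = 5 - 2 v \left(5 + v\right)$ ($Y{\left(m,v \right)} = 5 - \left(v + 5\right) \left(v + v\right) = 5 - \left(5 + v\right) 2 v = 5 - 2 v \left(5 + v\right)$)
$g{\left(195 \right)} - Y{\left(V{\left(-6 \right)},F{\left(-7 \right)} \right)} = 195^{2} - \left(5 - 0 - 2 \cdot 0^{2}\right) = 38025 - \left(5 + 0 - 0\right) = 38025 - \left(5 + 0 + 0\right) = 38025 - 5 = 38020$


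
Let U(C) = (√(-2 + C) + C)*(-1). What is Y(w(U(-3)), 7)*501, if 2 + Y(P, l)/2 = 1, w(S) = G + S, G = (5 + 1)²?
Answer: -1002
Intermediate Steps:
U(C) = -C - √(-2 + C) (U(C) = (C + √(-2 + C))*(-1) = -C - √(-2 + C))
G = 36 (G = 6² = 36)
w(S) = 36 + S
Y(P, l) = -2 (Y(P, l) = -4 + 2*1 = -4 + 2 = -2)
Y(w(U(-3)), 7)*501 = -2*501 = -1002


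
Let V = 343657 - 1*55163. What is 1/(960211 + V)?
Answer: 1/1248705 ≈ 8.0083e-7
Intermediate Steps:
V = 288494 (V = 343657 - 55163 = 288494)
1/(960211 + V) = 1/(960211 + 288494) = 1/1248705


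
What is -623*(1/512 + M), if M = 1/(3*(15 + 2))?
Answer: -350749/26112 ≈ -13.432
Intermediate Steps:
M = 1/51 (M = 1/(3*17) = 1/51 ≈ 0.019608)
-623*(1/512 + M) = -623*(1/512 + 1/51) = -623*563/26112 = -350749/26112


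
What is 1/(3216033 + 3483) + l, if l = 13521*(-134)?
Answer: -5833164162023/3219516 ≈ -1.8118e+6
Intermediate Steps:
l = -1811814
1/(3216033 + 3483) + l = 1/(3216033 + 3483) - 1811814 = 1/3219516 - 1811814 = -5833164162023/3219516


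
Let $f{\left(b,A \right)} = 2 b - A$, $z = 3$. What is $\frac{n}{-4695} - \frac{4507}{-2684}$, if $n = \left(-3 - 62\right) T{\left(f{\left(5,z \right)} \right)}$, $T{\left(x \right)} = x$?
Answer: $\frac{4476317}{2520276} \approx 1.7761$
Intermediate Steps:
$f{\left(b,A \right)} = - A + 2 b$
$n = -455$ ($n = \left(-3 - 62\right) \left(\left(-1\right) 3 + 2 \cdot 5\right) = \left(-3 - 62\right) \left(-3 + 10\right) = \left(-65\right) 7 = -455$)
$\frac{n}{-4695} - \frac{4507}{-2684} = - \frac{455}{-4695} - \frac{4507}{-2684} = \left(-455\right) \left(- \frac{1}{4695}\right) - - \frac{4507}{2684} = \frac{91}{939} + \frac{4507}{2684} = \frac{4476317}{2520276}$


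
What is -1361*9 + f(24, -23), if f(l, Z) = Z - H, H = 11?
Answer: -12283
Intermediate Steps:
f(l, Z) = -11 + Z (f(l, Z) = Z - 1*11 = Z - 11 = -11 + Z)
-1361*9 + f(24, -23) = -1361*9 + (-11 - 23) = -12249 - 34 = -12283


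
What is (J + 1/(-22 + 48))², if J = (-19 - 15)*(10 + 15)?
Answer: 488365801/676 ≈ 7.2244e+5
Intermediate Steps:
J = -850 (J = -34*25 = -850)
(J + 1/(-22 + 48))² = (-850 + 1/(-22 + 48))² = (-850 + 1/26)² = (-22099/26)² = 488365801/676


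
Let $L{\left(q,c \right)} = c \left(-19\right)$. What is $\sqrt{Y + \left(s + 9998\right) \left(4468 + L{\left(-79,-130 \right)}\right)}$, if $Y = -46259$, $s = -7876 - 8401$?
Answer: $i \sqrt{43609961} \approx 6603.8 i$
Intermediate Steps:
$L{\left(q,c \right)} = - 19 c$
$s = -16277$ ($s = -7876 - 8401 = -16277$)
$\sqrt{Y + \left(s + 9998\right) \left(4468 + L{\left(-79,-130 \right)}\right)} = \sqrt{-46259 + \left(-16277 + 9998\right) \left(4468 - -2470\right)} = \sqrt{-46259 - 6279 \left(4468 + 2470\right)} = \sqrt{-46259 - 43563702} = \sqrt{-43609961} = i \sqrt{43609961}$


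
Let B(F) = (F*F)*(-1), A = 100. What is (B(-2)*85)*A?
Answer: -34000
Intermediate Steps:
B(F) = -F² (B(F) = F²*(-1) = -F²)
(B(-2)*85)*A = (-1*(-2)²*85)*100 = (-1*4*85)*100 = -4*85*100 = -340*100 = -34000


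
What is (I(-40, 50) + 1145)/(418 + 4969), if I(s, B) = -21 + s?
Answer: 1084/5387 ≈ 0.20123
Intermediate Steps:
(I(-40, 50) + 1145)/(418 + 4969) = ((-21 - 40) + 1145)/(418 + 4969) = (-61 + 1145)/5387 = 1084*(1/5387) = 1084/5387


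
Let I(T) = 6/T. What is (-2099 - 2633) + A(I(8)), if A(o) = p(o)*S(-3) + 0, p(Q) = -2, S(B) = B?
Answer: -4726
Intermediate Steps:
A(o) = 6 (A(o) = -2*(-3) + 0 = 6 + 0 = 6)
(-2099 - 2633) + A(I(8)) = (-2099 - 2633) + 6 = -4732 + 6 = -4726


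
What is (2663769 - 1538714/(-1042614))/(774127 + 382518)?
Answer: 277728439088/120593427003 ≈ 2.3030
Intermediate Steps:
(2663769 - 1538714/(-1042614))/(774127 + 382518) = (2663769 - 1538714*(-1/1042614))/1156645 = (2663769 + 769357/521307)*(1/1156645) = (1388642195440/521307)*(1/1156645) = 277728439088/120593427003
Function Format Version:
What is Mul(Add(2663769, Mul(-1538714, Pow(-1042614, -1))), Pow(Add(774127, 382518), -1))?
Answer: Rational(277728439088, 120593427003) ≈ 2.3030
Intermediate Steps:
Mul(Add(2663769, Mul(-1538714, Pow(-1042614, -1))), Pow(Add(774127, 382518), -1)) = Mul(Add(2663769, Mul(-1538714, Rational(-1, 1042614))), Pow(1156645, -1)) = Mul(Add(2663769, Rational(769357, 521307)), Rational(1, 1156645)) = Mul(Rational(1388642195440, 521307), Rational(1, 1156645)) = Rational(277728439088, 120593427003)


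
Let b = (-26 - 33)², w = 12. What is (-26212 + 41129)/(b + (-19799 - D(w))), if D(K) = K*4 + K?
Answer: -14917/16378 ≈ -0.91080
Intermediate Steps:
D(K) = 5*K (D(K) = 4*K + K = 5*K)
b = 3481 (b = (-59)² = 3481)
(-26212 + 41129)/(b + (-19799 - D(w))) = (-26212 + 41129)/(3481 + (-19799 - 5*12)) = 14917/(3481 + (-19799 - 1*60)) = 14917/(3481 + (-19799 - 60)) = 14917/(3481 - 19859) = 14917/(-16378) = 14917*(-1/16378) = -14917/16378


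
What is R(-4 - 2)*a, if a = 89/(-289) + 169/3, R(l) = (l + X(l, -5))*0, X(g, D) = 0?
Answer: 0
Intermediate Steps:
R(l) = 0 (R(l) = (l + 0)*0 = l*0 = 0)
a = 48574/867 (a = 89*(-1/289) + 169*(1/3) = -89/289 + 169/3 = 48574/867 ≈ 56.025)
R(-4 - 2)*a = 0*(48574/867) = 0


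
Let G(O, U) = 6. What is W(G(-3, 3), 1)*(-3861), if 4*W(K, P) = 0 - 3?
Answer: 11583/4 ≈ 2895.8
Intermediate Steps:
W(K, P) = -¾ (W(K, P) = (0 - 3)/4 = (¼)*(-3) = -¾)
W(G(-3, 3), 1)*(-3861) = -¾*(-3861) = 11583/4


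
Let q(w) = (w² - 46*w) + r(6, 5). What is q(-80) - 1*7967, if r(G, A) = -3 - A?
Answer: 2105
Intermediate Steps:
q(w) = -8 + w² - 46*w (q(w) = (w² - 46*w) + (-3 - 1*5) = (w² - 46*w) + (-3 - 5) = (w² - 46*w) - 8 = -8 + w² - 46*w)
q(-80) - 1*7967 = (-8 + (-80)² - 46*(-80)) - 1*7967 = (-8 + 6400 + 3680) - 7967 = 10072 - 7967 = 2105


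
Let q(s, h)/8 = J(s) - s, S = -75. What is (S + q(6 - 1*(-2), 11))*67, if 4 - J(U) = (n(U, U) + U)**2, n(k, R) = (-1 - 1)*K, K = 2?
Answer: -15745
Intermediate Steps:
n(k, R) = -4 (n(k, R) = (-1 - 1)*2 = -2*2 = -4)
J(U) = 4 - (-4 + U)**2
q(s, h) = 32 - 8*s - 8*(-4 + s)**2 (q(s, h) = 8*((4 - (-4 + s)**2) - s) = 8*(4 - s - (-4 + s)**2) = 32 - 8*s - 8*(-4 + s)**2)
(S + q(6 - 1*(-2), 11))*67 = (-75 + (32 - 8*(6 - 1*(-2)) - 8*(-4 + (6 - 1*(-2)))**2))*67 = (-75 + (32 - 8*(6 + 2) - 8*(-4 + (6 + 2))**2))*67 = (-75 + (32 - 8*8 - 8*(-4 + 8)**2))*67 = (-75 + (32 - 64 - 8*4**2))*67 = (-75 + (32 - 64 - 8*16))*67 = (-75 + (32 - 64 - 128))*67 = (-75 - 160)*67 = -235*67 = -15745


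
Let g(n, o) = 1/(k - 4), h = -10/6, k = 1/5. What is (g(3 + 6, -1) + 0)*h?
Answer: 25/57 ≈ 0.43860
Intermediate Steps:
k = 1/5 ≈ 0.20000
h = -5/3 (h = -10*1/6 = -5/3 ≈ -1.6667)
g(n, o) = -5/19 (g(n, o) = 1/(1/5 - 4) = 1/(-19/5) = -5/19)
(g(3 + 6, -1) + 0)*h = (-5/19 + 0)*(-5/3) = -5/19*(-5/3) = 25/57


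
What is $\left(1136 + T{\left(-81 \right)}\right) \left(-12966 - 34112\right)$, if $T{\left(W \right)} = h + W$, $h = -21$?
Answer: $-48678652$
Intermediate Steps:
$T{\left(W \right)} = -21 + W$
$\left(1136 + T{\left(-81 \right)}\right) \left(-12966 - 34112\right) = \left(1136 - 102\right) \left(-12966 - 34112\right) = \left(1136 - 102\right) \left(-47078\right) = 1034 \left(-47078\right) = -48678652$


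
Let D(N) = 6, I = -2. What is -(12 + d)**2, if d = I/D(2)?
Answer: -1225/9 ≈ -136.11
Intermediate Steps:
d = -1/3 (d = -2/6 = -2*1/6 = -1/3 ≈ -0.33333)
-(12 + d)**2 = -(12 - 1/3)**2 = -(35/3)**2 = -1*1225/9 = -1225/9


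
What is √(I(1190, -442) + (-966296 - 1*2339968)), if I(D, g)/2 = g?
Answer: 2*I*√826787 ≈ 1818.6*I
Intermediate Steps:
I(D, g) = 2*g
√(I(1190, -442) + (-966296 - 1*2339968)) = √(2*(-442) + (-966296 - 1*2339968)) = √(-884 + (-966296 - 2339968)) = √(-884 - 3306264) = √(-3307148) = 2*I*√826787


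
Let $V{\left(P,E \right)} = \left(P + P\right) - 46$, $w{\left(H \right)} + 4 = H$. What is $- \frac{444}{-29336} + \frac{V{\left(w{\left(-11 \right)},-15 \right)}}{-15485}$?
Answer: $\frac{119801}{5977210} \approx 0.020043$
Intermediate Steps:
$w{\left(H \right)} = -4 + H$
$V{\left(P,E \right)} = -46 + 2 P$ ($V{\left(P,E \right)} = 2 P - 46 = -46 + 2 P$)
$- \frac{444}{-29336} + \frac{V{\left(w{\left(-11 \right)},-15 \right)}}{-15485} = - \frac{444}{-29336} + \frac{-46 + 2 \left(-4 - 11\right)}{-15485} = \left(-444\right) \left(- \frac{1}{29336}\right) + \left(-46 + 2 \left(-15\right)\right) \left(- \frac{1}{15485}\right) = \frac{111}{7334} + \left(-46 - 30\right) \left(- \frac{1}{15485}\right) = \frac{111}{7334} - - \frac{4}{815} = \frac{111}{7334} + \frac{4}{815} = \frac{119801}{5977210}$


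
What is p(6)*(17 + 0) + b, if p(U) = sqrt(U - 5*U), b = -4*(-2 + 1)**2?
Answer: -4 + 34*I*sqrt(6) ≈ -4.0 + 83.283*I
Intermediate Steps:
b = -4 (b = -4*(-1)**2 = -4*1 = -4)
p(U) = 2*sqrt(-U) (p(U) = sqrt(-4*U) = 2*sqrt(-U))
p(6)*(17 + 0) + b = (2*sqrt(-1*6))*(17 + 0) - 4 = (2*sqrt(-6))*17 - 4 = (2*(I*sqrt(6)))*17 - 4 = (2*I*sqrt(6))*17 - 4 = 34*I*sqrt(6) - 4 = -4 + 34*I*sqrt(6)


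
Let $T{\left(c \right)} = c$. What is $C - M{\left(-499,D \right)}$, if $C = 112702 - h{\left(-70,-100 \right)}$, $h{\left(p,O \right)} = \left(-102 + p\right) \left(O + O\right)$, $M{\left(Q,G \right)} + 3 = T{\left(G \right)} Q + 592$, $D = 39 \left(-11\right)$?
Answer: $-136358$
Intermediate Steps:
$D = -429$
$M{\left(Q,G \right)} = 589 + G Q$ ($M{\left(Q,G \right)} = -3 + \left(G Q + 592\right) = -3 + \left(592 + G Q\right) = 589 + G Q$)
$h{\left(p,O \right)} = 2 O \left(-102 + p\right)$ ($h{\left(p,O \right)} = \left(-102 + p\right) 2 O = 2 O \left(-102 + p\right)$)
$C = 78302$ ($C = 112702 - 2 \left(-100\right) \left(-102 - 70\right) = 112702 - 2 \left(-100\right) \left(-172\right) = 112702 - 34400 = 78302$)
$C - M{\left(-499,D \right)} = 78302 - \left(589 - -214071\right) = 78302 - \left(589 + 214071\right) = 78302 - 214660 = -136358$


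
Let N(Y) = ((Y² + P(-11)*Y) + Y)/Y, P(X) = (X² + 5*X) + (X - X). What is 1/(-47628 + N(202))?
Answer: -1/47359 ≈ -2.1115e-5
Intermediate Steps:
P(X) = X² + 5*X (P(X) = (X² + 5*X) + 0 = X² + 5*X)
N(Y) = (Y² + 67*Y)/Y (N(Y) = ((Y² + (-11*(5 - 11))*Y) + Y)/Y = ((Y² + (-11*(-6))*Y) + Y)/Y = ((Y² + 66*Y) + Y)/Y = (Y² + 67*Y)/Y)
1/(-47628 + N(202)) = 1/(-47628 + (67 + 202)) = 1/(-47628 + 269) = 1/(-47359) = -1/47359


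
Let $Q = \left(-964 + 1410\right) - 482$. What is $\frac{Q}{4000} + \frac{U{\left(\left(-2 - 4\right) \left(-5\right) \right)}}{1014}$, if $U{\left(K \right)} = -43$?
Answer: $- \frac{26063}{507000} \approx -0.051406$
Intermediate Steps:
$Q = -36$ ($Q = 446 - 482 = -36$)
$\frac{Q}{4000} + \frac{U{\left(\left(-2 - 4\right) \left(-5\right) \right)}}{1014} = - \frac{36}{4000} - \frac{43}{1014} = \left(-36\right) \frac{1}{4000} - \frac{43}{1014} = - \frac{9}{1000} - \frac{43}{1014} = - \frac{26063}{507000}$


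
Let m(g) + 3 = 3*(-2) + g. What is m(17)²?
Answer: 64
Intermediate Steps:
m(g) = -9 + g (m(g) = -3 + (3*(-2) + g) = -3 + (-6 + g) = -9 + g)
m(17)² = (-9 + 17)² = 8² = 64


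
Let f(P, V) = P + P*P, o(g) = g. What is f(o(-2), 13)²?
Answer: 4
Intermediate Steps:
f(P, V) = P + P²
f(o(-2), 13)² = (-2*(1 - 2))² = (-2*(-1))² = 2² = 4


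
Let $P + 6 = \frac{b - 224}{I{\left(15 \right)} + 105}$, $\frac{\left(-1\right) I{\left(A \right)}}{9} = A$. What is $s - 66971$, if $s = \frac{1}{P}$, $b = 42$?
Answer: $-66956$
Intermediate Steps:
$I{\left(A \right)} = - 9 A$
$P = \frac{1}{15}$ ($P = -6 + \frac{42 - 224}{\left(-9\right) 15 + 105} = -6 - \frac{182}{-135 + 105} = -6 - \frac{182}{-30} = -6 - - \frac{91}{15} = -6 + \frac{91}{15} = \frac{1}{15} \approx 0.066667$)
$s = 15$ ($s = \frac{1}{\frac{1}{15}} = 15$)
$s - 66971 = 15 - 66971 = -66956$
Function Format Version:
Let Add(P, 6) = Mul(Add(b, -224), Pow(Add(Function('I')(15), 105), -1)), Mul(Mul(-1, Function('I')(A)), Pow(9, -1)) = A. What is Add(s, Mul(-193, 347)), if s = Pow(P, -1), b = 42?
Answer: -66956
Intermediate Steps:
Function('I')(A) = Mul(-9, A)
P = Rational(1, 15) (P = Add(-6, Mul(Add(42, -224), Pow(Add(Mul(-9, 15), 105), -1))) = Add(-6, Mul(-182, Pow(Add(-135, 105), -1))) = Add(-6, Mul(-182, Pow(-30, -1))) = Add(-6, Mul(-182, Rational(-1, 30))) = Add(-6, Rational(91, 15)) = Rational(1, 15) ≈ 0.066667)
s = 15 (s = Pow(Rational(1, 15), -1) = 15)
Add(s, Mul(-193, 347)) = Add(15, Mul(-193, 347)) = Add(15, -66971) = -66956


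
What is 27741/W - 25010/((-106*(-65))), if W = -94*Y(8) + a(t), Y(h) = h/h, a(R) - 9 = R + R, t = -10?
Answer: -922674/3445 ≈ -267.83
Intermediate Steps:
a(R) = 9 + 2*R (a(R) = 9 + (R + R) = 9 + 2*R)
Y(h) = 1
W = -105 (W = -94*1 + (9 + 2*(-10)) = -94 + (9 - 20) = -94 - 11 = -105)
27741/W - 25010/((-106*(-65))) = 27741/(-105) - 25010/((-106*(-65))) = 27741*(-1/105) - 25010/6890 = -1321/5 - 25010*1/6890 = -1321/5 - 2501/689 = -922674/3445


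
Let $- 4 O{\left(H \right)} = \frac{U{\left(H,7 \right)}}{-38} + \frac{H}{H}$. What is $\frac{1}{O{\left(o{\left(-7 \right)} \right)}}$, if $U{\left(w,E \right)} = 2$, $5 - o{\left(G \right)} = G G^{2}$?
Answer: $- \frac{38}{9} \approx -4.2222$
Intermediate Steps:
$o{\left(G \right)} = 5 - G^{3}$ ($o{\left(G \right)} = 5 - G G^{2} = 5 - G^{3}$)
$O{\left(H \right)} = - \frac{9}{38}$ ($O{\left(H \right)} = - \frac{\frac{2}{-38} + \frac{H}{H}}{4} = - \frac{2 \left(- \frac{1}{38}\right) + 1}{4} = - \frac{- \frac{1}{19} + 1}{4} = \left(- \frac{1}{4}\right) \frac{18}{19} = - \frac{9}{38}$)
$\frac{1}{O{\left(o{\left(-7 \right)} \right)}} = \frac{1}{- \frac{9}{38}} = - \frac{38}{9}$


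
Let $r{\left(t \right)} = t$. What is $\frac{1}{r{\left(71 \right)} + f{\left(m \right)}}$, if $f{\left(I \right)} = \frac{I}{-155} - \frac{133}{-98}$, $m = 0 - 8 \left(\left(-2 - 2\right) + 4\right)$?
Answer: $\frac{14}{1013} \approx 0.01382$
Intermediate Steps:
$m = 0$ ($m = 0 - 8 \left(-4 + 4\right) = 0 - 0 = 0 + 0 = 0$)
$f{\left(I \right)} = \frac{19}{14} - \frac{I}{155}$ ($f{\left(I \right)} = I \left(- \frac{1}{155}\right) - - \frac{19}{14} = - \frac{I}{155} + \frac{19}{14} = \frac{19}{14} - \frac{I}{155}$)
$\frac{1}{r{\left(71 \right)} + f{\left(m \right)}} = \frac{1}{71 + \left(\frac{19}{14} - 0\right)} = \frac{1}{71 + \left(\frac{19}{14} + 0\right)} = \frac{1}{71 + \frac{19}{14}} = \frac{1}{\frac{1013}{14}} = \frac{14}{1013}$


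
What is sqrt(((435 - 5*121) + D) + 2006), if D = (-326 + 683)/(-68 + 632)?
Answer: sqrt(16228489)/94 ≈ 42.856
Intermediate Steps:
D = 119/188 (D = 357/564 = 357*(1/564) = 119/188 ≈ 0.63298)
sqrt(((435 - 5*121) + D) + 2006) = sqrt(((435 - 5*121) + 119/188) + 2006) = sqrt(((435 - 605) + 119/188) + 2006) = sqrt((-170 + 119/188) + 2006) = sqrt(-31841/188 + 2006) = sqrt(345287/188) = sqrt(16228489)/94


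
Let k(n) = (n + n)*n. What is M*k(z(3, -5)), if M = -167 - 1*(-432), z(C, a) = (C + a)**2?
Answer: 8480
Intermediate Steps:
k(n) = 2*n**2 (k(n) = (2*n)*n = 2*n**2)
M = 265 (M = -167 + 432 = 265)
M*k(z(3, -5)) = 265*(2*((3 - 5)**2)**2) = 265*(2*((-2)**2)**2) = 265*(2*4**2) = 265*(2*16) = 265*32 = 8480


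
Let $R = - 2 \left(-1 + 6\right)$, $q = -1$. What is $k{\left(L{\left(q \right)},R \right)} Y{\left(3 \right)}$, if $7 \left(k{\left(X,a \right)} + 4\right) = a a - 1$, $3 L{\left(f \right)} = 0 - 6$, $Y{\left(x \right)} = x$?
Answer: $\frac{213}{7} \approx 30.429$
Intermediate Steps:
$R = -10$ ($R = \left(-2\right) 5 = -10$)
$L{\left(f \right)} = -2$ ($L{\left(f \right)} = \frac{0 - 6}{3} = \frac{1}{3} \left(-6\right) = -2$)
$k{\left(X,a \right)} = - \frac{29}{7} + \frac{a^{2}}{7}$ ($k{\left(X,a \right)} = -4 + \frac{a a - 1}{7} = -4 + \frac{a^{2} - 1}{7} = -4 + \frac{-1 + a^{2}}{7} = -4 + \left(- \frac{1}{7} + \frac{a^{2}}{7}\right) = - \frac{29}{7} + \frac{a^{2}}{7}$)
$k{\left(L{\left(q \right)},R \right)} Y{\left(3 \right)} = \left(- \frac{29}{7} + \frac{\left(-10\right)^{2}}{7}\right) 3 = \left(- \frac{29}{7} + \frac{1}{7} \cdot 100\right) 3 = \left(- \frac{29}{7} + \frac{100}{7}\right) 3 = \frac{71}{7} \cdot 3 = \frac{213}{7}$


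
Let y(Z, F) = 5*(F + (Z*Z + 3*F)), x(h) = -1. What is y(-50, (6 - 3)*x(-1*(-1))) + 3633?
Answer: 16073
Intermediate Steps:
y(Z, F) = 5*Z² + 20*F (y(Z, F) = 5*(F + (Z² + 3*F)) = 5*(Z² + 4*F) = 5*Z² + 20*F)
y(-50, (6 - 3)*x(-1*(-1))) + 3633 = (5*(-50)² + 20*((6 - 3)*(-1))) + 3633 = (5*2500 + 20*(3*(-1))) + 3633 = (12500 + 20*(-3)) + 3633 = (12500 - 60) + 3633 = 12440 + 3633 = 16073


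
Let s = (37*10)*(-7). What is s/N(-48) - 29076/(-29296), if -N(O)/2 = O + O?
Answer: -2196689/175776 ≈ -12.497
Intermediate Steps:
N(O) = -4*O (N(O) = -2*(O + O) = -4*O)
s = -2590 (s = 370*(-7) = -2590)
s/N(-48) - 29076/(-29296) = -2590/((-4*(-48))) - 29076/(-29296) = -2590/192 - 29076*(-1/29296) = -2590*1/192 + 7269/7324 = -1295/96 + 7269/7324 = -2196689/175776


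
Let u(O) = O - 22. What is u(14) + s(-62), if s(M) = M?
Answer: -70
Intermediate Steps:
u(O) = -22 + O
u(14) + s(-62) = (-22 + 14) - 62 = -8 - 62 = -70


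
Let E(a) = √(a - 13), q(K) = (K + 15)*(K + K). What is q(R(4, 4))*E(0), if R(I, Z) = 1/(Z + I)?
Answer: 121*I*√13/32 ≈ 13.633*I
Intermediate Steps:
R(I, Z) = 1/(I + Z)
q(K) = 2*K*(15 + K) (q(K) = (15 + K)*(2*K) = 2*K*(15 + K))
E(a) = √(-13 + a)
q(R(4, 4))*E(0) = (2*(15 + 1/(4 + 4))/(4 + 4))*√(-13 + 0) = (2*(15 + 1/8)/8)*√(-13) = (2*(⅛)*(15 + ⅛))*(I*√13) = (2*(⅛)*(121/8))*(I*√13) = 121*(I*√13)/32 = 121*I*√13/32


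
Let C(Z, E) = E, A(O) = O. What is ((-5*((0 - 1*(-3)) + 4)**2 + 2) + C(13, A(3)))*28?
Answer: -6720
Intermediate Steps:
((-5*((0 - 1*(-3)) + 4)**2 + 2) + C(13, A(3)))*28 = ((-5*((0 - 1*(-3)) + 4)**2 + 2) + 3)*28 = ((-5*((0 + 3) + 4)**2 + 2) + 3)*28 = ((-5*(3 + 4)**2 + 2) + 3)*28 = ((-5*7**2 + 2) + 3)*28 = ((-5*49 + 2) + 3)*28 = ((-245 + 2) + 3)*28 = (-243 + 3)*28 = -240*28 = -6720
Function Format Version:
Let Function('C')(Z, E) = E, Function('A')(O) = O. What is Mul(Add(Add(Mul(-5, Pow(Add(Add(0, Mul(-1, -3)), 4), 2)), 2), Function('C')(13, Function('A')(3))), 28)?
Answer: -6720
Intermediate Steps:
Mul(Add(Add(Mul(-5, Pow(Add(Add(0, Mul(-1, -3)), 4), 2)), 2), Function('C')(13, Function('A')(3))), 28) = Mul(Add(Add(Mul(-5, Pow(Add(Add(0, Mul(-1, -3)), 4), 2)), 2), 3), 28) = Mul(Add(Add(Mul(-5, Pow(Add(Add(0, 3), 4), 2)), 2), 3), 28) = Mul(Add(Add(Mul(-5, Pow(Add(3, 4), 2)), 2), 3), 28) = Mul(Add(Add(Mul(-5, Pow(7, 2)), 2), 3), 28) = Mul(Add(Add(Mul(-5, 49), 2), 3), 28) = Mul(Add(Add(-245, 2), 3), 28) = Mul(Add(-243, 3), 28) = Mul(-240, 28) = -6720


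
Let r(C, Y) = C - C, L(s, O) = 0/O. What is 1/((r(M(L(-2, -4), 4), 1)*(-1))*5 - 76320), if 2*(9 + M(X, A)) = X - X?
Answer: -1/76320 ≈ -1.3103e-5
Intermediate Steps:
L(s, O) = 0
M(X, A) = -9 (M(X, A) = -9 + (X - X)/2 = -9 + (1/2)*0 = -9 + 0 = -9)
r(C, Y) = 0
1/((r(M(L(-2, -4), 4), 1)*(-1))*5 - 76320) = 1/((0*(-1))*5 - 76320) = 1/(0*5 - 76320) = 1/(0 - 76320) = 1/(-76320) = -1/76320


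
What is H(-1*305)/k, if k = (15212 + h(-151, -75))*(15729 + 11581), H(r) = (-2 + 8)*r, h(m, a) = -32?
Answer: -61/13818860 ≈ -4.4143e-6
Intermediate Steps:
H(r) = 6*r
k = 414565800 (k = (15212 - 32)*(15729 + 11581) = 15180*27310 = 414565800)
H(-1*305)/k = (6*(-1*305))/414565800 = (6*(-305))*(1/414565800) = -1830*1/414565800 = -61/13818860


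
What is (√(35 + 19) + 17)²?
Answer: 343 + 102*√6 ≈ 592.85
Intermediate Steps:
(√(35 + 19) + 17)² = (√54 + 17)² = (3*√6 + 17)² = (17 + 3*√6)²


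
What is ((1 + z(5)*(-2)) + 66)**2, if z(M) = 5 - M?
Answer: 4489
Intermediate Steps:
((1 + z(5)*(-2)) + 66)**2 = ((1 + (5 - 1*5)*(-2)) + 66)**2 = ((1 + (5 - 5)*(-2)) + 66)**2 = ((1 + 0*(-2)) + 66)**2 = ((1 + 0) + 66)**2 = (1 + 66)**2 = 67**2 = 4489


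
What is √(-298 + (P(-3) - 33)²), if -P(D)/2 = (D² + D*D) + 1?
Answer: 3*√527 ≈ 68.869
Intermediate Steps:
P(D) = -2 - 4*D² (P(D) = -2*((D² + D*D) + 1) = -2*((D² + D²) + 1) = -2*(2*D² + 1) = -2*(1 + 2*D²) = -2 - 4*D²)
√(-298 + (P(-3) - 33)²) = √(-298 + ((-2 - 4*(-3)²) - 33)²) = √(-298 + ((-2 - 4*9) - 33)²) = √(-298 + ((-2 - 36) - 33)²) = √(-298 + (-38 - 33)²) = √(-298 + (-71)²) = √(-298 + 5041) = √4743 = 3*√527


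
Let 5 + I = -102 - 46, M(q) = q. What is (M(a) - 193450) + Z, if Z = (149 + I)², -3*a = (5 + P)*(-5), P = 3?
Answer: -580262/3 ≈ -1.9342e+5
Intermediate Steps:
a = 40/3 (a = -(5 + 3)*(-5)/3 = -8*(-5)/3 = -⅓*(-40) = 40/3 ≈ 13.333)
I = -153 (I = -5 + (-102 - 46) = -5 - 148 = -153)
Z = 16 (Z = (149 - 153)² = (-4)² = 16)
(M(a) - 193450) + Z = (40/3 - 193450) + 16 = -580310/3 + 16 = -580262/3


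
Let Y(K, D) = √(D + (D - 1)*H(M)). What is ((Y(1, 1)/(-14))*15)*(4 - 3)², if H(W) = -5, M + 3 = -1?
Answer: -15/14 ≈ -1.0714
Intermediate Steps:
M = -4 (M = -3 - 1 = -4)
Y(K, D) = √(5 - 4*D) (Y(K, D) = √(D + (D - 1)*(-5)) = √(D + (-1 + D)*(-5)) = √(D + (5 - 5*D)) = √(5 - 4*D))
((Y(1, 1)/(-14))*15)*(4 - 3)² = ((√(5 - 4*1)/(-14))*15)*(4 - 3)² = ((√(5 - 4)*(-1/14))*15)*1² = ((√1*(-1/14))*15)*1 = ((1*(-1/14))*15)*1 = -1/14*15*1 = -15/14*1 = -15/14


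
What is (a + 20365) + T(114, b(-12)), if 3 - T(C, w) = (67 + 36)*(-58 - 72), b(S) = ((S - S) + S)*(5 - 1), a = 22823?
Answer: 56581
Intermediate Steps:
b(S) = 4*S (b(S) = (0 + S)*4 = S*4 = 4*S)
T(C, w) = 13393 (T(C, w) = 3 - (67 + 36)*(-58 - 72) = 3 - 103*(-130) = 3 - 1*(-13390) = 3 + 13390 = 13393)
(a + 20365) + T(114, b(-12)) = (22823 + 20365) + 13393 = 43188 + 13393 = 56581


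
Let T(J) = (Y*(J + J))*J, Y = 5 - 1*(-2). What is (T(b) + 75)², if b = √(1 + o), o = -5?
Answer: 361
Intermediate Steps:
Y = 7 (Y = 5 + 2 = 7)
b = 2*I (b = √(1 - 5) = √(-4) = 2*I ≈ 2.0*I)
T(J) = 14*J² (T(J) = (7*(J + J))*J = (7*(2*J))*J = (14*J)*J = 14*J²)
(T(b) + 75)² = (14*(2*I)² + 75)² = (14*(-4) + 75)² = (-56 + 75)² = 19² = 361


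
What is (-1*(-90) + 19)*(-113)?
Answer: -12317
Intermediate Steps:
(-1*(-90) + 19)*(-113) = (90 + 19)*(-113) = 109*(-113) = -12317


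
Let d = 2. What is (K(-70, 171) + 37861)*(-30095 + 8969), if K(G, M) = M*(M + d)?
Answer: -1424821944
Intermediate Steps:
K(G, M) = M*(2 + M) (K(G, M) = M*(M + 2) = M*(2 + M))
(K(-70, 171) + 37861)*(-30095 + 8969) = (171*(2 + 171) + 37861)*(-30095 + 8969) = (171*173 + 37861)*(-21126) = (29583 + 37861)*(-21126) = 67444*(-21126) = -1424821944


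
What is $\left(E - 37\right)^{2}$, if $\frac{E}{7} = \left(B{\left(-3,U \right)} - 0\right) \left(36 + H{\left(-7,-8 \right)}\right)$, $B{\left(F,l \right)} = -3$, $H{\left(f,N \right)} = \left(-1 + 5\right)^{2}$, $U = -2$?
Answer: $1274641$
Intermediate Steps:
$H{\left(f,N \right)} = 16$ ($H{\left(f,N \right)} = 4^{2} = 16$)
$E = -1092$ ($E = 7 \left(-3 - 0\right) \left(36 + 16\right) = 7 \left(-3 + \left(-1 + 1\right)\right) 52 = 7 \left(-3 + 0\right) 52 = 7 \left(\left(-3\right) 52\right) = 7 \left(-156\right) = -1092$)
$\left(E - 37\right)^{2} = \left(-1092 - 37\right)^{2} = \left(-1129\right)^{2} = 1274641$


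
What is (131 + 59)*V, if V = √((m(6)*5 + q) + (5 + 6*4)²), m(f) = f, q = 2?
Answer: 570*√97 ≈ 5613.9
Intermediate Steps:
V = 3*√97 (V = √((6*5 + 2) + (5 + 6*4)²) = √((30 + 2) + (5 + 24)²) = √(32 + 29²) = √(32 + 841) = √873 = 3*√97 ≈ 29.547)
(131 + 59)*V = (131 + 59)*(3*√97) = 190*(3*√97) = 570*√97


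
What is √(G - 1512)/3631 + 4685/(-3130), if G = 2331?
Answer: -937/626 + 3*√91/3631 ≈ -1.4889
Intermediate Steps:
√(G - 1512)/3631 + 4685/(-3130) = √(2331 - 1512)/3631 + 4685/(-3130) = √819*(1/3631) + 4685*(-1/3130) = (3*√91)*(1/3631) - 937/626 = 3*√91/3631 - 937/626 = -937/626 + 3*√91/3631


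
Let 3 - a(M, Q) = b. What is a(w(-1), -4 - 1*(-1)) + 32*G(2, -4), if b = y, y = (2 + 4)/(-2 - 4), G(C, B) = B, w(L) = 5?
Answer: -124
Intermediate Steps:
y = -1 (y = 6/(-6) = 6*(-1/6) = -1)
b = -1
a(M, Q) = 4 (a(M, Q) = 3 - 1*(-1) = 3 + 1 = 4)
a(w(-1), -4 - 1*(-1)) + 32*G(2, -4) = 4 + 32*(-4) = 4 - 128 = -124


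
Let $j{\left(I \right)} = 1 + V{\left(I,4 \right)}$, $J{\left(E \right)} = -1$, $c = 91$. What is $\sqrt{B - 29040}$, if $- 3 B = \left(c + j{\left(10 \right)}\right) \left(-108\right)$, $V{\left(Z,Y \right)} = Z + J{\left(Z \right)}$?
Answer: $2 i \sqrt{6351} \approx 159.39 i$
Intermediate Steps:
$V{\left(Z,Y \right)} = -1 + Z$ ($V{\left(Z,Y \right)} = Z - 1 = -1 + Z$)
$j{\left(I \right)} = I$ ($j{\left(I \right)} = 1 + \left(-1 + I\right) = I$)
$B = 3636$ ($B = - \frac{\left(91 + 10\right) \left(-108\right)}{3} = - \frac{101 \left(-108\right)}{3} = \left(- \frac{1}{3}\right) \left(-10908\right) = 3636$)
$\sqrt{B - 29040} = \sqrt{3636 - 29040} = \sqrt{-25404} = 2 i \sqrt{6351}$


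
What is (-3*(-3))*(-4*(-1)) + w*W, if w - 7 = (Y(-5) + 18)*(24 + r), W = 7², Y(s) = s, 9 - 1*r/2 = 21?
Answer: 379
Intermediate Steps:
r = -24 (r = 18 - 2*21 = 18 - 42 = -24)
W = 49
w = 7 (w = 7 + (-5 + 18)*(24 - 24) = 7 + 13*0 = 7 + 0 = 7)
(-3*(-3))*(-4*(-1)) + w*W = (-3*(-3))*(-4*(-1)) + 7*49 = 9*4 + 343 = 36 + 343 = 379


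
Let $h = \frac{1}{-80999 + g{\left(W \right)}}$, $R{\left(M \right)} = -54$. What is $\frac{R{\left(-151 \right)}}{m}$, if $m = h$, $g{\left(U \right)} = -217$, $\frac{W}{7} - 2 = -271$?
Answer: $4385664$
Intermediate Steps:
$W = -1883$ ($W = 14 + 7 \left(-271\right) = 14 - 1897 = -1883$)
$h = - \frac{1}{81216}$ ($h = \frac{1}{-80999 - 217} = \frac{1}{-81216} = - \frac{1}{81216} \approx -1.2313 \cdot 10^{-5}$)
$m = - \frac{1}{81216} \approx -1.2313 \cdot 10^{-5}$
$\frac{R{\left(-151 \right)}}{m} = - \frac{54}{- \frac{1}{81216}} = \left(-54\right) \left(-81216\right) = 4385664$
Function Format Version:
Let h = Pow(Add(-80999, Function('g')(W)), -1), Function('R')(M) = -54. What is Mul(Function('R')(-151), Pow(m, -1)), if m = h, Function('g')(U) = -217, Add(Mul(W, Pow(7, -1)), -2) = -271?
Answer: 4385664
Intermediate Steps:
W = -1883 (W = Add(14, Mul(7, -271)) = Add(14, -1897) = -1883)
h = Rational(-1, 81216) (h = Pow(Add(-80999, -217), -1) = Pow(-81216, -1) = Rational(-1, 81216) ≈ -1.2313e-5)
m = Rational(-1, 81216) ≈ -1.2313e-5
Mul(Function('R')(-151), Pow(m, -1)) = Mul(-54, Pow(Rational(-1, 81216), -1)) = Mul(-54, -81216) = 4385664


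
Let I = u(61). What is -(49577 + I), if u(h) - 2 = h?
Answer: -49640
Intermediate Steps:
u(h) = 2 + h
I = 63 (I = 2 + 61 = 63)
-(49577 + I) = -(49577 + 63) = -1*49640 = -49640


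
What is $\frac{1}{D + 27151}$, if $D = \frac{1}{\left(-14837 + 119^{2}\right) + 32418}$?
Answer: $\frac{31742}{861827043} \approx 3.6831 \cdot 10^{-5}$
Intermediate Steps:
$D = \frac{1}{31742}$ ($D = \frac{1}{\left(-14837 + 14161\right) + 32418} = \frac{1}{-676 + 32418} = \frac{1}{31742} \approx 3.1504 \cdot 10^{-5}$)
$\frac{1}{D + 27151} = \frac{1}{\frac{1}{31742} + 27151} = \frac{1}{\frac{861827043}{31742}} = \frac{31742}{861827043}$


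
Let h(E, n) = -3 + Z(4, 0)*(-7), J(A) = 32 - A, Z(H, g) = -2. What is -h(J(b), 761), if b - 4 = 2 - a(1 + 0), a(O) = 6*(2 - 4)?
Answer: -11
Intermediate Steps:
a(O) = -12 (a(O) = 6*(-2) = -12)
b = 18 (b = 4 + (2 - 1*(-12)) = 4 + (2 + 12) = 4 + 14 = 18)
h(E, n) = 11 (h(E, n) = -3 - 2*(-7) = -3 + 14 = 11)
-h(J(b), 761) = -1*11 = -11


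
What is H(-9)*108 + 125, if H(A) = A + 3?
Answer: -523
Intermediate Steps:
H(A) = 3 + A
H(-9)*108 + 125 = (3 - 9)*108 + 125 = -6*108 + 125 = -648 + 125 = -523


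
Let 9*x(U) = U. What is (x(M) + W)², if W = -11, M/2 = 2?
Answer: 9025/81 ≈ 111.42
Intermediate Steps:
M = 4 (M = 2*2 = 4)
x(U) = U/9
(x(M) + W)² = ((⅑)*4 - 11)² = (4/9 - 11)² = (-95/9)² = 9025/81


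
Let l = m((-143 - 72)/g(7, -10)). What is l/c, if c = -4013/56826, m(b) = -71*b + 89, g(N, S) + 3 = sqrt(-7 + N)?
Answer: 284092116/4013 ≈ 70793.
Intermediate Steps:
g(N, S) = -3 + sqrt(-7 + N)
m(b) = 89 - 71*b
l = -14998/3 (l = 89 - 71*(-143 - 72)/(-3 + sqrt(-7 + 7)) = 89 - (-15265)/(-3 + sqrt(0)) = 89 - (-15265)/(-3 + 0) = 89 - (-15265)/(-3) = 89 - (-15265)*(-1)/3 = 89 - 71*215/3 = 89 - 15265/3 = -14998/3 ≈ -4999.3)
c = -4013/56826 (c = -4013*1/56826 = -4013/56826 ≈ -0.070619)
l/c = -14998/(3*(-4013/56826)) = -14998/3*(-56826/4013) = 284092116/4013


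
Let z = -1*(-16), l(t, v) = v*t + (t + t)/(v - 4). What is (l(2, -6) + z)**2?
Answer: 324/25 ≈ 12.960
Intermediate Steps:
l(t, v) = t*v + 2*t/(-4 + v) (l(t, v) = t*v + (2*t)/(-4 + v) = t*v + 2*t/(-4 + v))
z = 16
(l(2, -6) + z)**2 = (2*(2 + (-6)**2 - 4*(-6))/(-4 - 6) + 16)**2 = (2*(2 + 36 + 24)/(-10) + 16)**2 = (2*(-1/10)*62 + 16)**2 = (-62/5 + 16)**2 = (18/5)**2 = 324/25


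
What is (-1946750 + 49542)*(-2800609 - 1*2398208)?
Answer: 9863237202936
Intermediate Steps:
(-1946750 + 49542)*(-2800609 - 1*2398208) = -1897208*(-2800609 - 2398208) = -1897208*(-5198817) = 9863237202936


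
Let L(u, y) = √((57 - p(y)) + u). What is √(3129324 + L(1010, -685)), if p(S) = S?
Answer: √(3129324 + 2*√438) ≈ 1769.0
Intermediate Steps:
L(u, y) = √(57 + u - y) (L(u, y) = √((57 - y) + u) = √(57 + u - y))
√(3129324 + L(1010, -685)) = √(3129324 + √(57 + 1010 - 1*(-685))) = √(3129324 + √(57 + 1010 + 685)) = √(3129324 + √1752) = √(3129324 + 2*√438)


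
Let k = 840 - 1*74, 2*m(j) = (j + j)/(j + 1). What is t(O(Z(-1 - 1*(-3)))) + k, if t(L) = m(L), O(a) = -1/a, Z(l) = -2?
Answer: 2299/3 ≈ 766.33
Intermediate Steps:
m(j) = j/(1 + j) (m(j) = ((j + j)/(j + 1))/2 = ((2*j)/(1 + j))/2 = (2*j/(1 + j))/2 = j/(1 + j))
t(L) = L/(1 + L)
k = 766 (k = 840 - 74 = 766)
t(O(Z(-1 - 1*(-3)))) + k = (-1/(-2))/(1 - 1/(-2)) + 766 = (-1*(-½))/(1 - 1*(-½)) + 766 = 1/(2*(1 + ½)) + 766 = 1/(2*(3/2)) + 766 = (½)*(⅔) + 766 = ⅓ + 766 = 2299/3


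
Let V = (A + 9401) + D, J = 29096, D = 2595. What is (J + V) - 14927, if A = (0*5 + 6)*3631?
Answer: 47951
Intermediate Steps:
A = 21786 (A = (0 + 6)*3631 = 6*3631 = 21786)
V = 33782 (V = (21786 + 9401) + 2595 = 31187 + 2595 = 33782)
(J + V) - 14927 = (29096 + 33782) - 14927 = 62878 - 14927 = 47951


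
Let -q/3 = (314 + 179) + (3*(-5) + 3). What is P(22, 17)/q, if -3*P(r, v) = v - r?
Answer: -5/4329 ≈ -0.0011550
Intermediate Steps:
P(r, v) = -v/3 + r/3 (P(r, v) = -(v - r)/3 = -v/3 + r/3)
q = -1443 (q = -3*((314 + 179) + (3*(-5) + 3)) = -3*(493 + (-15 + 3)) = -3*(493 - 12) = -3*481 = -1443)
P(22, 17)/q = (-⅓*17 + (⅓)*22)/(-1443) = (-17/3 + 22/3)*(-1/1443) = (5/3)*(-1/1443) = -5/4329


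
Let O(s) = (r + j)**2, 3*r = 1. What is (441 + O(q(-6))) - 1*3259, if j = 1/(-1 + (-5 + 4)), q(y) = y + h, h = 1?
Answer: -101447/36 ≈ -2818.0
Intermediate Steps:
r = 1/3 (r = (1/3)*1 = 1/3 ≈ 0.33333)
q(y) = 1 + y (q(y) = y + 1 = 1 + y)
j = -1/2 (j = 1/(-1 - 1) = 1/(-2) = -1/2 ≈ -0.50000)
O(s) = 1/36 (O(s) = (1/3 - 1/2)**2 = (-1/6)**2 = 1/36)
(441 + O(q(-6))) - 1*3259 = (441 + 1/36) - 1*3259 = 15877/36 - 3259 = -101447/36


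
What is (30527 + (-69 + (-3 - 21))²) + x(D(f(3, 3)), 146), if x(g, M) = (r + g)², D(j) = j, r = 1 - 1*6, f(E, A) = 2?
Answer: 39185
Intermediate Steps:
r = -5 (r = 1 - 6 = -5)
x(g, M) = (-5 + g)²
(30527 + (-69 + (-3 - 21))²) + x(D(f(3, 3)), 146) = (30527 + (-69 + (-3 - 21))²) + (-5 + 2)² = (30527 + (-69 - 24)²) + (-3)² = (30527 + (-93)²) + 9 = (30527 + 8649) + 9 = 39176 + 9 = 39185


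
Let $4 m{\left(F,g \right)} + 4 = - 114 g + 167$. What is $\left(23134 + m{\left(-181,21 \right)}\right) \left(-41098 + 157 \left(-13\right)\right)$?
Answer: $- \frac{3895667395}{4} \approx -9.7392 \cdot 10^{8}$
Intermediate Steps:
$m{\left(F,g \right)} = \frac{163}{4} - \frac{57 g}{2}$ ($m{\left(F,g \right)} = -1 + \frac{- 114 g + 167}{4} = -1 + \frac{167 - 114 g}{4} = -1 - \left(- \frac{167}{4} + \frac{57 g}{2}\right) = \frac{163}{4} - \frac{57 g}{2}$)
$\left(23134 + m{\left(-181,21 \right)}\right) \left(-41098 + 157 \left(-13\right)\right) = \left(23134 + \left(\frac{163}{4} - \frac{1197}{2}\right)\right) \left(-41098 + 157 \left(-13\right)\right) = \left(23134 + \left(\frac{163}{4} - \frac{1197}{2}\right)\right) \left(-41098 - 2041\right) = \left(23134 - \frac{2231}{4}\right) \left(-43139\right) = \frac{90305}{4} \left(-43139\right) = - \frac{3895667395}{4}$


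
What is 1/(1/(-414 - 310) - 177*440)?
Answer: -724/56385121 ≈ -1.2840e-5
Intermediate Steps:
1/(1/(-414 - 310) - 177*440) = 1/(1/(-724) - 77880) = 1/(-1/724 - 77880) = 1/(-56385121/724) = -724/56385121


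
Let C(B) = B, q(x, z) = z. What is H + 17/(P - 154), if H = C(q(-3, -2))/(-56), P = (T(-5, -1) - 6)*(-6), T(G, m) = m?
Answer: -13/112 ≈ -0.11607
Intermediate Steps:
P = 42 (P = (-1 - 6)*(-6) = -7*(-6) = 42)
H = 1/28 (H = -2/(-56) = -2*(-1/56) = 1/28 ≈ 0.035714)
H + 17/(P - 154) = 1/28 + 17/(42 - 154) = 1/28 + 17/(-112) = 1/28 + 17*(-1/112) = 1/28 - 17/112 = -13/112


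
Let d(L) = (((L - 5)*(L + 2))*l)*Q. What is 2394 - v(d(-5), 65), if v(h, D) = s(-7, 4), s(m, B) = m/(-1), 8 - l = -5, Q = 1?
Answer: 2387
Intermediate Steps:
l = 13 (l = 8 - 1*(-5) = 8 + 5 = 13)
s(m, B) = -m (s(m, B) = m*(-1) = -m)
d(L) = 13*(-5 + L)*(2 + L) (d(L) = (((L - 5)*(L + 2))*13)*1 = (((-5 + L)*(2 + L))*13)*1 = (13*(-5 + L)*(2 + L))*1 = 13*(-5 + L)*(2 + L))
v(h, D) = 7 (v(h, D) = -1*(-7) = 7)
2394 - v(d(-5), 65) = 2394 - 1*7 = 2394 - 7 = 2387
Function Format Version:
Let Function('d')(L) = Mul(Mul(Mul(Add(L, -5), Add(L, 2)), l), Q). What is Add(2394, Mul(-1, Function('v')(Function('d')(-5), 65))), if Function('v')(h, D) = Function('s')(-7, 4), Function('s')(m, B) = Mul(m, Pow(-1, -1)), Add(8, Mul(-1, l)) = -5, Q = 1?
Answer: 2387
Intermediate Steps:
l = 13 (l = Add(8, Mul(-1, -5)) = Add(8, 5) = 13)
Function('s')(m, B) = Mul(-1, m) (Function('s')(m, B) = Mul(m, -1) = Mul(-1, m))
Function('d')(L) = Mul(13, Add(-5, L), Add(2, L)) (Function('d')(L) = Mul(Mul(Mul(Add(L, -5), Add(L, 2)), 13), 1) = Mul(Mul(Mul(Add(-5, L), Add(2, L)), 13), 1) = Mul(Mul(13, Add(-5, L), Add(2, L)), 1) = Mul(13, Add(-5, L), Add(2, L)))
Function('v')(h, D) = 7 (Function('v')(h, D) = Mul(-1, -7) = 7)
Add(2394, Mul(-1, Function('v')(Function('d')(-5), 65))) = Add(2394, Mul(-1, 7)) = Add(2394, -7) = 2387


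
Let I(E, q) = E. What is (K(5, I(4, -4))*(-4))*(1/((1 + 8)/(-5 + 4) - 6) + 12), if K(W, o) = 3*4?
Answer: -2864/5 ≈ -572.80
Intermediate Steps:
K(W, o) = 12
(K(5, I(4, -4))*(-4))*(1/((1 + 8)/(-5 + 4) - 6) + 12) = (12*(-4))*(1/((1 + 8)/(-5 + 4) - 6) + 12) = -48*(1/(9/(-1) - 6) + 12) = -48*(1/(9*(-1) - 6) + 12) = -48*(1/(-9 - 6) + 12) = -48*(1/(-15) + 12) = -48*(-1/15 + 12) = -48*179/15 = -2864/5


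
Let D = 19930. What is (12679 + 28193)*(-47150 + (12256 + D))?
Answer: -611608608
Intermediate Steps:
(12679 + 28193)*(-47150 + (12256 + D)) = (12679 + 28193)*(-47150 + (12256 + 19930)) = 40872*(-47150 + 32186) = 40872*(-14964) = -611608608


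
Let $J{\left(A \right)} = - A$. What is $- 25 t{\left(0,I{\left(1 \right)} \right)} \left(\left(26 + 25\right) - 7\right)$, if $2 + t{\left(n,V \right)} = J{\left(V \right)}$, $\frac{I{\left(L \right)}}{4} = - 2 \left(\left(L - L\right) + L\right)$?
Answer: $-6600$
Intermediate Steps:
$I{\left(L \right)} = - 8 L$ ($I{\left(L \right)} = 4 \left(- 2 \left(\left(L - L\right) + L\right)\right) = 4 \left(- 2 \left(0 + L\right)\right) = 4 \left(- 2 L\right) = - 8 L$)
$t{\left(n,V \right)} = -2 - V$
$- 25 t{\left(0,I{\left(1 \right)} \right)} \left(\left(26 + 25\right) - 7\right) = - 25 \left(-2 - \left(-8\right) 1\right) \left(\left(26 + 25\right) - 7\right) = - 25 \left(-2 - -8\right) \left(51 - 7\right) = - 25 \left(-2 + 8\right) 44 = \left(-25\right) 6 \cdot 44 = \left(-150\right) 44 = -6600$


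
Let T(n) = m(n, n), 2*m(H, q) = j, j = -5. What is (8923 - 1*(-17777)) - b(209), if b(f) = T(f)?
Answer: 53405/2 ≈ 26703.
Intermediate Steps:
m(H, q) = -5/2 (m(H, q) = (½)*(-5) = -5/2)
T(n) = -5/2
b(f) = -5/2
(8923 - 1*(-17777)) - b(209) = (8923 - 1*(-17777)) - 1*(-5/2) = (8923 + 17777) + 5/2 = 26700 + 5/2 = 53405/2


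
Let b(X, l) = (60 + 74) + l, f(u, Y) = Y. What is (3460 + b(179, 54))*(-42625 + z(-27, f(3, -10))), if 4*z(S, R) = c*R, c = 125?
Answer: -156636000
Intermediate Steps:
z(S, R) = 125*R/4 (z(S, R) = (125*R)/4 = 125*R/4)
b(X, l) = 134 + l
(3460 + b(179, 54))*(-42625 + z(-27, f(3, -10))) = (3460 + (134 + 54))*(-42625 + (125/4)*(-10)) = (3460 + 188)*(-42625 - 625/2) = 3648*(-85875/2) = -156636000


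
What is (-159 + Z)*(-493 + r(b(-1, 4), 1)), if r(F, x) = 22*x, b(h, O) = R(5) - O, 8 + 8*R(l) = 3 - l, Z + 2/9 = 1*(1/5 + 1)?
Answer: 1116427/15 ≈ 74429.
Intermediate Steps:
Z = 44/45 (Z = -2/9 + 1*(1/5 + 1) = -2/9 + 1*(6/5) = -2/9 + 6/5 = 44/45 ≈ 0.97778)
R(l) = -5/8 - l/8 (R(l) = -1 + (3 - l)/8 = -1 + (3/8 - l/8) = -5/8 - l/8)
b(h, O) = -5/4 - O (b(h, O) = (-5/8 - 1/8*5) - O = (-5/8 - 5/8) - O = -5/4 - O)
(-159 + Z)*(-493 + r(b(-1, 4), 1)) = (-159 + 44/45)*(-493 + 22*1) = -7111*(-493 + 22)/45 = -7111/45*(-471) = 1116427/15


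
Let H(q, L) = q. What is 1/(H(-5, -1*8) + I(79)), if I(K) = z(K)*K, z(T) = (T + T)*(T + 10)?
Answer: 1/1110893 ≈ 9.0018e-7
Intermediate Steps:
z(T) = 2*T*(10 + T) (z(T) = (2*T)*(10 + T) = 2*T*(10 + T))
I(K) = 2*K**2*(10 + K) (I(K) = (2*K*(10 + K))*K = 2*K**2*(10 + K))
1/(H(-5, -1*8) + I(79)) = 1/(-5 + 2*79**2*(10 + 79)) = 1/(-5 + 2*6241*89) = 1/(-5 + 1110898) = 1/1110893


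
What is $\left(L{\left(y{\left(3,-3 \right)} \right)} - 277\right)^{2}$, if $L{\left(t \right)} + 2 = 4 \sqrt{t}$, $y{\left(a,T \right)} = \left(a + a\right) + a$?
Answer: $71289$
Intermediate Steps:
$y{\left(a,T \right)} = 3 a$ ($y{\left(a,T \right)} = 2 a + a = 3 a$)
$L{\left(t \right)} = -2 + 4 \sqrt{t}$
$\left(L{\left(y{\left(3,-3 \right)} \right)} - 277\right)^{2} = \left(\left(-2 + 4 \sqrt{3 \cdot 3}\right) - 277\right)^{2} = \left(\left(-2 + 4 \sqrt{9}\right) - 277\right)^{2} = \left(\left(-2 + 4 \cdot 3\right) - 277\right)^{2} = \left(\left(-2 + 12\right) - 277\right)^{2} = \left(10 - 277\right)^{2} = \left(-267\right)^{2} = 71289$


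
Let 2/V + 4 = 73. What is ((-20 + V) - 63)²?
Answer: 32775625/4761 ≈ 6884.2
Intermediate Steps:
V = 2/69 (V = 2/(-4 + 73) = 2/69 ≈ 0.028986)
((-20 + V) - 63)² = ((-20 + 2/69) - 63)² = (-1378/69 - 63)² = (-5725/69)² = 32775625/4761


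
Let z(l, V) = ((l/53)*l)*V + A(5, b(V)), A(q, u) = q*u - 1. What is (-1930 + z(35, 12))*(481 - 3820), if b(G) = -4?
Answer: 5588289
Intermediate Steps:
A(q, u) = -1 + q*u
z(l, V) = -21 + V*l²/53 (z(l, V) = ((l/53)*l)*V + (-1 + 5*(-4)) = ((l*(1/53))*l)*V + (-1 - 20) = ((l/53)*l)*V - 21 = (l²/53)*V - 21 = V*l²/53 - 21 = -21 + V*l²/53)
(-1930 + z(35, 12))*(481 - 3820) = (-1930 + (-21 + (1/53)*12*35²))*(481 - 3820) = (-1930 + (-21 + (1/53)*12*1225))*(-3339) = (-1930 + (-21 + 14700/53))*(-3339) = (-1930 + 13587/53)*(-3339) = -88703/53*(-3339) = 5588289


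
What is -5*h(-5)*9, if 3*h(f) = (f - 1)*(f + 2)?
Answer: -270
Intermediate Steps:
h(f) = (-1 + f)*(2 + f)/3 (h(f) = ((f - 1)*(f + 2))/3 = ((-1 + f)*(2 + f))/3 = (-1 + f)*(2 + f)/3)
-5*h(-5)*9 = -5*(-⅔ + (⅓)*(-5) + (⅓)*(-5)²)*9 = -5*(-⅔ - 5/3 + (⅓)*25)*9 = -5*(-⅔ - 5/3 + 25/3)*9 = -5*6*9 = -30*9 = -270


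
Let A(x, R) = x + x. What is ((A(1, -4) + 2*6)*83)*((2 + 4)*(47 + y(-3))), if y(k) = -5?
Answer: 292824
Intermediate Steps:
A(x, R) = 2*x
((A(1, -4) + 2*6)*83)*((2 + 4)*(47 + y(-3))) = ((2*1 + 2*6)*83)*((2 + 4)*(47 - 5)) = ((2 + 12)*83)*(6*42) = (14*83)*252 = 1162*252 = 292824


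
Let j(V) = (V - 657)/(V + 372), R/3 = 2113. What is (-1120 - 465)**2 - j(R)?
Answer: 5619845431/2237 ≈ 2.5122e+6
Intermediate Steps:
R = 6339 (R = 3*2113 = 6339)
j(V) = (-657 + V)/(372 + V)
(-1120 - 465)**2 - j(R) = (-1120 - 465)**2 - (-657 + 6339)/(372 + 6339) = (-1585)**2 - 5682/6711 = 2512225 - 5682/6711 = 2512225 - 1*1894/2237 = 2512225 - 1894/2237 = 5619845431/2237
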